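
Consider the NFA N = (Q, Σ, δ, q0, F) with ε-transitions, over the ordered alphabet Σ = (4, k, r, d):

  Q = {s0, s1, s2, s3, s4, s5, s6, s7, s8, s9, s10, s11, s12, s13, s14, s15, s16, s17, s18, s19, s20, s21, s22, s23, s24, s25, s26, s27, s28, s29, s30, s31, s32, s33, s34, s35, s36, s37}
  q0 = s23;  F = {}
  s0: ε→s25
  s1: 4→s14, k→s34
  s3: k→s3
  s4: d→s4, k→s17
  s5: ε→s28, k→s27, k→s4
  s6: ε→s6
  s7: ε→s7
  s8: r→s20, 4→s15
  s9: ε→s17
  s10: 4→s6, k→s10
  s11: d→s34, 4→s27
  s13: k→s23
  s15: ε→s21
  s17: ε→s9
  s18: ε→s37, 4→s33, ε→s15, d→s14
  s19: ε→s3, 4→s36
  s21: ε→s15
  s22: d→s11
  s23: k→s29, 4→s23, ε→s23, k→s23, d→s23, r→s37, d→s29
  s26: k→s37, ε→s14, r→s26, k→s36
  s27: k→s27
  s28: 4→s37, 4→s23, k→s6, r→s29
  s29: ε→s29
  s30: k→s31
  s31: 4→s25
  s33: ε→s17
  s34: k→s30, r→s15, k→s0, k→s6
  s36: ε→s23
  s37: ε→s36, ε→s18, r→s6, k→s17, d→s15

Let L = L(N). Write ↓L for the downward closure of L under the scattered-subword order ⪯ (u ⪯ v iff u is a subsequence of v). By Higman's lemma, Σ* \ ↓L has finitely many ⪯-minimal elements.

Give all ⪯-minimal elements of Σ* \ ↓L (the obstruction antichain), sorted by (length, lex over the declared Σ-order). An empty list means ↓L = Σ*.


|Q|=38, |F|=0, |δ|=59 (18 ε).
min D↑ (1 st, q0=0, F={0}): 0:4→0,k→0,r→0,d→0.
ε ∈ L(D↑) ⇒ ↓L = ∅.

min(Σ*\↓L) = [ε].


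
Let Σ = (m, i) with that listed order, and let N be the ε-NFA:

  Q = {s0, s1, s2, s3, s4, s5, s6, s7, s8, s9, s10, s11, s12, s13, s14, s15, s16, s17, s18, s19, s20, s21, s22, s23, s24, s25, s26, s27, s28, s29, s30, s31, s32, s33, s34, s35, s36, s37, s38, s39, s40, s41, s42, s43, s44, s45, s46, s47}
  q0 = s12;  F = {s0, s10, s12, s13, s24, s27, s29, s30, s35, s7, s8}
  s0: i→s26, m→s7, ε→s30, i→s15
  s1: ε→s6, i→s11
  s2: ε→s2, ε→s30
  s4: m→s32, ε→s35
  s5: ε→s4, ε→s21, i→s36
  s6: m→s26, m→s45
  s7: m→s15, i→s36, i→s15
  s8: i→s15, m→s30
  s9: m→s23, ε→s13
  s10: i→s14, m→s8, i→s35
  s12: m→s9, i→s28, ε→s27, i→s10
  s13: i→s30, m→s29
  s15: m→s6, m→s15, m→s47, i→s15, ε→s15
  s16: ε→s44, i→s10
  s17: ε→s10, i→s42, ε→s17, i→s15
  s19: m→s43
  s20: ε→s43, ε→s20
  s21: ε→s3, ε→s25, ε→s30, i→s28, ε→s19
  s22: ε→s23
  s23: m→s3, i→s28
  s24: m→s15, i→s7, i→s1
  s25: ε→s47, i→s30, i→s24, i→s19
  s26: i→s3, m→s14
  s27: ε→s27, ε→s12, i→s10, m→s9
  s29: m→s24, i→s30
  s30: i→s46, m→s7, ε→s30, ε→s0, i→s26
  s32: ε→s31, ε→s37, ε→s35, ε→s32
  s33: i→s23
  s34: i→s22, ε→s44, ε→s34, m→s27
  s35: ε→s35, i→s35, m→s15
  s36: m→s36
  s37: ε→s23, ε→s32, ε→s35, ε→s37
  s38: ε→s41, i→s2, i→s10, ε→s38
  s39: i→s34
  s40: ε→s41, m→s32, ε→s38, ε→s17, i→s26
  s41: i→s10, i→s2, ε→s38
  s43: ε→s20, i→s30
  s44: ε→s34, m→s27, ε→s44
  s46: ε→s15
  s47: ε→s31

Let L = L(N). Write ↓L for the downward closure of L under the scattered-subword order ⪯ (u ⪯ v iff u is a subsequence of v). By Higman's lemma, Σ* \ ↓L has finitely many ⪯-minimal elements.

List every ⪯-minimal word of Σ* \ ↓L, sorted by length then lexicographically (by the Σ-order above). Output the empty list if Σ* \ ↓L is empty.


|Q|=48, |F|=11, |δ|=110 (47 ε).
min D↑ (10 st, q0=0, F={9}): 0:m→1,i→2 1:m→3,i→4 2:m→5,i→6 3:m→7,i→4 4:m→8,i→9 5:m→4,i→9 6:m→9,i→6 7:m→9,i→8 8:m→9,i→9 9:m→9,i→9 [Hopcroft].
'mii': N↓-sim [26, 22, 16, 11] end={s11,s14,s15,s26,s3,s31,s36,s45,s46,s47,s6} rej; 3/3 single-dels accept.
'imi': run [26, 19, 14, 10] end={s14,s15,s26,s3,s31,s36,s45,s46,s47,s6} ∉↓L; 3/3 single-dels accept.
'iim': run [26, 19, 12, 9] end={s14,s15,s26,s3,s31,s36,s45,s47,s6} — reject; 3/3 deletions ∈↓L.
'mmmm': run [26, 22, 19, 13, 9] end={s14,s15,s26,s3,s31,s36,s45,s47,s6} ∉↓L; 4/4 del acc.
'mimm': run [26, 22, 16, 10, 9] end={s14,s15,s26,s3,s31,s36,s45,s47,s6} rej; 4/4 single-dels accept.
5 minimals (antichain).

Antichain: [mii, imi, iim, mmmm, mimm].


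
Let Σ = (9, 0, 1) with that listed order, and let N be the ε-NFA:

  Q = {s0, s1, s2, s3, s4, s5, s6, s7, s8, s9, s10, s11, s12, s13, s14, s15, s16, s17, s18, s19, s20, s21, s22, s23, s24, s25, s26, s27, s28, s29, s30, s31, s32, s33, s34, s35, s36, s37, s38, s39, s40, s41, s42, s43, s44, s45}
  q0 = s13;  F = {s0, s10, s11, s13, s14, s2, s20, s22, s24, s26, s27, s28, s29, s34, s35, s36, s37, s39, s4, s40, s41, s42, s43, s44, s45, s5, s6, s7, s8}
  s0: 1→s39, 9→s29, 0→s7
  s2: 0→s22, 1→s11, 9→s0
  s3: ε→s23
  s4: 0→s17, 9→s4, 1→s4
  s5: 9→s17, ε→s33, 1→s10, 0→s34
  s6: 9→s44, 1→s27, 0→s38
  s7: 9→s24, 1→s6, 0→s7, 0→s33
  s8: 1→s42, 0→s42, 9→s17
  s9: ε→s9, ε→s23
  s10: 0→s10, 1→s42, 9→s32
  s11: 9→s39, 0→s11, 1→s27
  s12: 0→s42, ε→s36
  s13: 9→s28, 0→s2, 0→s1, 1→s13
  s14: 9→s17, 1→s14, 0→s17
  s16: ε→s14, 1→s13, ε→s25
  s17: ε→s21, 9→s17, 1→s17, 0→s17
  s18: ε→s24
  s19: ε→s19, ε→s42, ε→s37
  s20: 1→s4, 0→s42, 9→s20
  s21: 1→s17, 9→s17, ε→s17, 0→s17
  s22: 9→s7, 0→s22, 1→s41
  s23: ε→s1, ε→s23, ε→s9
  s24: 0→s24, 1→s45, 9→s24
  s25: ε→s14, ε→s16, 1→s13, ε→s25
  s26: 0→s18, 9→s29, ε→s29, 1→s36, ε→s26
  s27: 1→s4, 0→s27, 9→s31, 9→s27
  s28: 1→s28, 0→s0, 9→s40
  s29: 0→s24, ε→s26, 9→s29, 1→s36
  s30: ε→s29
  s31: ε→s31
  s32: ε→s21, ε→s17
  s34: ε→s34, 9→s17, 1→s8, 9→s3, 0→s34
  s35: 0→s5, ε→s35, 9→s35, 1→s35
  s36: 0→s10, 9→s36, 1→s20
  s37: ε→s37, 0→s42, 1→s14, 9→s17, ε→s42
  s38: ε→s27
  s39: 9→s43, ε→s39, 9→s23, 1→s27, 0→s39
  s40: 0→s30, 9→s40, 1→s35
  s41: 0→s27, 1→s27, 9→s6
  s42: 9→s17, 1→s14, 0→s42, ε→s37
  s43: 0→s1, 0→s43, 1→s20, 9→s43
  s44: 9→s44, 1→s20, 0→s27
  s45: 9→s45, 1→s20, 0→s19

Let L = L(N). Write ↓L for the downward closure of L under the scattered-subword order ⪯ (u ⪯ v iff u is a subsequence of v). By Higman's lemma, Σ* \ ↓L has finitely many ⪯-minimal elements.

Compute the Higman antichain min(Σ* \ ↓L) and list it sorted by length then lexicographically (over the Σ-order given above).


|Q|=46, |F|=29, |δ|=135 (33 ε).
min D↑ (28 st, q0=0, F={22}): 0:9→1,0→2,1→0 1:9→3,0→4,1→1 2:9→4,0→5,1→6 3:9→3,0→7,1→8 4:9→7,0→9,1→10 5:9→9,0→5,1→11 6:9→10,0→6,1→12 7:9→7,0→13,1→14 8:9→8,0→15,1→8 9:9→13,0→9,1→16 10:9→17,0→10,1→12 11:9→16,0→12,1→12 12:9→12,0→12,1→18 13:9→13,0→13,1→19 14:9→14,0→20,1→21 15:9→22,0→23,1→20 16:9→24,0→12,1→12 17:9→17,0→17,1→21 18:9→18,0→22,1→18 19:9→19,0→25,1→21 20:9→22,0→20,1→25 21:9→21,0→25,1→18 22:9→22,0→22,1→22 23:9→22,0→23,1→26 24:9→24,0→12,1→21 25:9→22,0→25,1→27 26:9→22,0→25,1→25 27:9→22,0→22,1→27.
'99109': |S_i|=[42, 37, 31, 21, 16, 7] end={s1,s17,s21,s23,s3,s32,s9} — reject; 5/5 single-dels accept.
'01110': |S_i|=[42, 38, 25, 9, 4, 2] end={s17,s21} — reject; 5/5 del acc.
'001010': |S_i|=[42, 38, 31, 16, 10, 4, 2] end={s17,s21} ∉↓L; 6/6 deletions ∈↓L.
3 words, ⪯-incomp.

Antichain: [99109, 01110, 001010].


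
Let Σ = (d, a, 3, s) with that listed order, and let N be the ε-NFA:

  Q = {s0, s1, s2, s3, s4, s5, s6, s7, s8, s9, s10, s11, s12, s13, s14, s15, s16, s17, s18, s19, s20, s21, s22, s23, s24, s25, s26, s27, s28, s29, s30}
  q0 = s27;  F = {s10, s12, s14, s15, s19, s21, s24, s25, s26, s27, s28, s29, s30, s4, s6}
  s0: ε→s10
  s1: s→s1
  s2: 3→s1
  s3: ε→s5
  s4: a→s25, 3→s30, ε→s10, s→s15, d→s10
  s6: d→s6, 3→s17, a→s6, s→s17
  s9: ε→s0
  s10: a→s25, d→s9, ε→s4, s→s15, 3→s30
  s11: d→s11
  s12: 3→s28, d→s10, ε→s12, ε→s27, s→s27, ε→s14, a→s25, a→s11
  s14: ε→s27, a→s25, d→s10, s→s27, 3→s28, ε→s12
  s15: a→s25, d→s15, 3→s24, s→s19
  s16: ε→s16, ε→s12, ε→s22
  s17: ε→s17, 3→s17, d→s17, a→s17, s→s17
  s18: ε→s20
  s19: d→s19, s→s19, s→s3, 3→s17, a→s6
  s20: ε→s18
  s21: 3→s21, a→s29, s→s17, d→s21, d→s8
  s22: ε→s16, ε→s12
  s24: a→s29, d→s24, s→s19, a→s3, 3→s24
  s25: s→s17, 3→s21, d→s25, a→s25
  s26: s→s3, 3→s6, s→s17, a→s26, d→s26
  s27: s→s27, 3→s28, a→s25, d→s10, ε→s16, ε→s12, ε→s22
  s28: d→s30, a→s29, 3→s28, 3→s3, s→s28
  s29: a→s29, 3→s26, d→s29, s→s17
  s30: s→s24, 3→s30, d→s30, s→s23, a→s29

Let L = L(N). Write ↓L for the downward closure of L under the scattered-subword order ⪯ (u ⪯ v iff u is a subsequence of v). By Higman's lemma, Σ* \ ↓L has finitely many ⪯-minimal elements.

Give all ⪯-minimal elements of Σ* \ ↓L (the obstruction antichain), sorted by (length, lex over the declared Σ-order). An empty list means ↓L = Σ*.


Antichain: [as, dss3, 3a333].

|Q|=31, |F|=15, |δ|=95 (21 ε).
min D↑ (13 st, q0=0, F={7}): 0:d→1,a→2,3→3,s→0 1:d→1,a→2,3→4,s→5 2:d→2,a→2,3→6,s→7 3:d→4,a→8,3→3,s→3 4:d→4,a→8,3→4,s→9 5:d→5,a→2,3→9,s→10 6:d→6,a→8,3→6,s→7 7:d→7,a→7,3→7,s→7 8:d→8,a→8,3→11,s→7 9:d→9,a→8,3→9,s→10 10:d→10,a→12,3→7,s→10 11:d→11,a→11,3→12,s→7 12:d→12,a→12,3→7,s→7 (ε-aug+det+¬).
'as': run [25, 10, 3] end={s17,s3,s5} — reject; 2/2 single-dels accept.
'dss3': |S_i|=[25, 19, 13, 5, 1] end={s17} ∉↓L; 4/4 single-dels accept.
'3a333': run [25, 13, 6, 5, 2, 1] end={s17} ∉↓L; 5/5 deletions ∈↓L.
3 words, ⪯-incomp.


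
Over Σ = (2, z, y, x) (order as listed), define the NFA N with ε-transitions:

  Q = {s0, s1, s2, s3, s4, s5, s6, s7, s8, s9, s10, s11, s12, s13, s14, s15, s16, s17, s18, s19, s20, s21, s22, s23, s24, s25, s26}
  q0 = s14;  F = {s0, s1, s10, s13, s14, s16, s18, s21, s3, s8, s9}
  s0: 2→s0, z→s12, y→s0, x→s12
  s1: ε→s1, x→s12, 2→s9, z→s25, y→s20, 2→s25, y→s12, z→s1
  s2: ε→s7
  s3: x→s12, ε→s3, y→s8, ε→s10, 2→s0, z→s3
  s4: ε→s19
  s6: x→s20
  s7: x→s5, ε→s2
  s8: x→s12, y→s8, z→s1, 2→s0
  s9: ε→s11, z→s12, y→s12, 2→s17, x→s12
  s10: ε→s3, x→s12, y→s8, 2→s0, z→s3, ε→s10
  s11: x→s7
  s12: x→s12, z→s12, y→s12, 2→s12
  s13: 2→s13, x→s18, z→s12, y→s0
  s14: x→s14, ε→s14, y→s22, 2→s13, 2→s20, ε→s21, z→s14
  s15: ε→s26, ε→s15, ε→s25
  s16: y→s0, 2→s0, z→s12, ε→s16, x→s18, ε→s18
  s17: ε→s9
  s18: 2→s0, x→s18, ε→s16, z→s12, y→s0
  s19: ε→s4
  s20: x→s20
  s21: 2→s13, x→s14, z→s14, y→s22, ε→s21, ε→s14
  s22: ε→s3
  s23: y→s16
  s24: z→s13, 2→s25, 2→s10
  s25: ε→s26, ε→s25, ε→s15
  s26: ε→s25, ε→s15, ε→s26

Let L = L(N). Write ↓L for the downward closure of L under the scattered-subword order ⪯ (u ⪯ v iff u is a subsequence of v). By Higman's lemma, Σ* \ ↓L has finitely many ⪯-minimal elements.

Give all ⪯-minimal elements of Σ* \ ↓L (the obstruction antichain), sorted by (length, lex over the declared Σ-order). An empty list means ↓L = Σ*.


min(Σ*\↓L) = [2z, yx, 2x2x, yyzy].

|Q|=27, |F|=11, |δ|=88 (28 ε).
min D↑ (9 st, q0=0, F={3}): 0:2→1,z→0,y→2,x→0 1:2→1,z→3,y→4,x→5 2:2→4,z→2,y→6,x→3 3:2→3,z→3,y→3,x→3 4:2→4,z→3,y→4,x→3 5:2→4,z→3,y→4,x→5 6:2→4,z→7,y→6,x→3 7:2→8,z→7,y→3,x→3 8:2→8,z→3,y→3,x→3 [Hopcroft].
'2z': N↓-sim [22, 15, 1] end={s12} ∉↓L; 2/2 deletions ∈↓L.
'yx': N↓-sim [22, 17, 5] end={s12,s2,s20,s5,s7} — reject; 2/2 single-dels accept.
'2x2x': run [22, 15, 8, 2, 1] end={s12} ∉↓L; 4/4 deletions ∈↓L.
'yyzy': |S_i|=[22, 17, 14, 12, 2] end={s12,s20} — reject; 4/4 deletions ∈↓L.
4 words, ⪯-incomp.


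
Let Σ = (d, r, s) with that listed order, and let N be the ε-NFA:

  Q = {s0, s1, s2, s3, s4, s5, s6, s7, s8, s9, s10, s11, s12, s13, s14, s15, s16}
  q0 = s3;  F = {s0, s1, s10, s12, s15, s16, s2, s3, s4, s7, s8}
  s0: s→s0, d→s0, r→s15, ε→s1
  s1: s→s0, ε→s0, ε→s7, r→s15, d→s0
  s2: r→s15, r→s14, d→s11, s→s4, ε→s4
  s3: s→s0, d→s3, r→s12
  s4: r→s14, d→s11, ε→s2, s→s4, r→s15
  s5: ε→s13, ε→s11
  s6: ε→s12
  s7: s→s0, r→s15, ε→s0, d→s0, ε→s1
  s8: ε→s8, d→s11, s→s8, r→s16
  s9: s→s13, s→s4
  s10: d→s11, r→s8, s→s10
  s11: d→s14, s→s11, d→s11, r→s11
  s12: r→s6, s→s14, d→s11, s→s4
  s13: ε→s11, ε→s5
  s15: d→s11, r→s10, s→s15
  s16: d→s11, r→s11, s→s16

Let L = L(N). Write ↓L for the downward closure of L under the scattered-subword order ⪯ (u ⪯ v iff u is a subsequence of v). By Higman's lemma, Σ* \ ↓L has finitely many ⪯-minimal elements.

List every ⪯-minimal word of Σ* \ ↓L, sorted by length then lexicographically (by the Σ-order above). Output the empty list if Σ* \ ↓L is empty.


|Q|=17, |F|=11, |δ|=55 (13 ε).
min D↑ (9 st, q0=0, F={3}): 0:d→0,r→1,s→2 1:d→3,r→1,s→4 2:d→2,r→5,s→2 3:d→3,r→3,s→3 4:d→3,r→5,s→4 5:d→3,r→6,s→5 6:d→3,r→7,s→6 7:d→3,r→8,s→7 8:d→3,r→3,s→8 [Hopcroft].
'rd': run [14, 10, 2] end={s11,s14} ∉↓L; 2/2 del acc.
'srrrrr': run [14, 11, 6, 5, 4, 3, 2] end={s11,s14} rej; 6/6 single-dels accept.
2 words, ⪯-incomp.

Antichain: [rd, srrrrr].


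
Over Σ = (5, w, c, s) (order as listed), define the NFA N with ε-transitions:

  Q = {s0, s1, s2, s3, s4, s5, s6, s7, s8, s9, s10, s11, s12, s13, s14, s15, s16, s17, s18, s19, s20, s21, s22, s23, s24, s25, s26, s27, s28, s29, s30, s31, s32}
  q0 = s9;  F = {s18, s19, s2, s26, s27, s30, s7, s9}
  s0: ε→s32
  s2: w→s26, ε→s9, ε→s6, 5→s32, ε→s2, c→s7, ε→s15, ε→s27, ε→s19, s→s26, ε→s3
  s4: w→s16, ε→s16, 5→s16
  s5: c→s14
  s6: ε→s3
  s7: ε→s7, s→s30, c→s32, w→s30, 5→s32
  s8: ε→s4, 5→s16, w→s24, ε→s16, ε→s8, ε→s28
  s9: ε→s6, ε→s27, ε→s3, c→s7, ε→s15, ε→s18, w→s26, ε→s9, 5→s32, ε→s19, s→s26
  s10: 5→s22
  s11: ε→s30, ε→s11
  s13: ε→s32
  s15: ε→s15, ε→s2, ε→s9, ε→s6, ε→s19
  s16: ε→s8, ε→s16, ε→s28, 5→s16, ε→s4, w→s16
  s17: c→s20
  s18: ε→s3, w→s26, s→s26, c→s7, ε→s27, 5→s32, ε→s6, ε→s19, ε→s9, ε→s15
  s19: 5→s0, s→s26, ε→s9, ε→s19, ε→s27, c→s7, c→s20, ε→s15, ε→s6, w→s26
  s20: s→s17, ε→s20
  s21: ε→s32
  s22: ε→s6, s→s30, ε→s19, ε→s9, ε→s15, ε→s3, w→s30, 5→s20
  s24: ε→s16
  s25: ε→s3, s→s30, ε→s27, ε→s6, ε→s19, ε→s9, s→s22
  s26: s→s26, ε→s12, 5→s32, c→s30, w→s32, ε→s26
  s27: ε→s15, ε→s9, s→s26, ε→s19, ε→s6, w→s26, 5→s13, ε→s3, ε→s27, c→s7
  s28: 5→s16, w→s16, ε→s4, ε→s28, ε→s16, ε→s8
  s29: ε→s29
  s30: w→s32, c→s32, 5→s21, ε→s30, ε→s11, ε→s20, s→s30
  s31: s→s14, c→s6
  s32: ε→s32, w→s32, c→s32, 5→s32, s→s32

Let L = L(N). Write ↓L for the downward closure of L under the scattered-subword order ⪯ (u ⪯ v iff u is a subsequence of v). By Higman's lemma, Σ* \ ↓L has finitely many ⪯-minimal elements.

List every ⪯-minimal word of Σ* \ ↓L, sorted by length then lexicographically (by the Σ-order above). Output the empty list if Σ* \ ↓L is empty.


|Q|=33, |F|=8, |δ|=131 (75 ε).
min D↑ (5 st, q0=0, F={1}): 0:5→1,w→2,c→3,s→2 1:5→1,w→1,c→1,s→1 2:5→1,w→1,c→4,s→2 3:5→1,w→4,c→1,s→4 4:5→1,w→1,c→1,s→4 [Hopcroft].
'5': |S_i|=[19, 4] end={s0,s13,s21,s32} — reject; 1/1 deletions ∈↓L.
'ww': |S_i|=[19, 8, 1] end={s32} — reject; 2/2 single-dels accept.
'cc': run [19, 7, 3] end={s17,s20,s32} rej; 2/2 single-dels accept.
'sw': N↓-sim [19, 8, 1] end={s32} ∉↓L; 2/2 del acc.
4 obstructions.

A = [5, ww, cc, sw].


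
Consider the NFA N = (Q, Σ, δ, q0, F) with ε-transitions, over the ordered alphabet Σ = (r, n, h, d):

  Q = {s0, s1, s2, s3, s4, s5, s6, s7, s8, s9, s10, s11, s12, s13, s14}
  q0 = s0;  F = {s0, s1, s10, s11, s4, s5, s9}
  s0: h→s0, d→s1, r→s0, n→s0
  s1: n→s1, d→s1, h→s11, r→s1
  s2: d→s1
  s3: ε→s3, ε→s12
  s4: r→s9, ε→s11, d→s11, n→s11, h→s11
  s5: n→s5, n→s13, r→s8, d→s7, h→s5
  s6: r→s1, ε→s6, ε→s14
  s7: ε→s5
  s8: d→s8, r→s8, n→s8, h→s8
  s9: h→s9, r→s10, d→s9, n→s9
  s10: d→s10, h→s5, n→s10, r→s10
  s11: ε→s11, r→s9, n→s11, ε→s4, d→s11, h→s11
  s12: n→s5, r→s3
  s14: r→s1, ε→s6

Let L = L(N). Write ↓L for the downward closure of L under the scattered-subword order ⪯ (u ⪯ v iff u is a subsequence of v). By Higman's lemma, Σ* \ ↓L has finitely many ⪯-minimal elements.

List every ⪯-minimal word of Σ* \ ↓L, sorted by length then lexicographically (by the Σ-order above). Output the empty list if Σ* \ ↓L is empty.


min(Σ*\↓L) = [dhrrhr].

|Q|=15, |F|=7, |δ|=47 (9 ε).
min D↑ (7 st, q0=0, F={6}): 0:r→0,n→0,h→0,d→1 1:r→1,n→1,h→2,d→1 2:r→3,n→2,h→2,d→2 3:r→4,n→3,h→3,d→3 4:r→4,n→4,h→5,d→4 5:r→6,n→5,h→5,d→5 6:r→6,n→6,h→6,d→6.
'dhrrhr': run [10, 9, 8, 6, 5, 4, 1] end={s8} ∉↓L; 6/6 del acc.
1 minimals (antichain).


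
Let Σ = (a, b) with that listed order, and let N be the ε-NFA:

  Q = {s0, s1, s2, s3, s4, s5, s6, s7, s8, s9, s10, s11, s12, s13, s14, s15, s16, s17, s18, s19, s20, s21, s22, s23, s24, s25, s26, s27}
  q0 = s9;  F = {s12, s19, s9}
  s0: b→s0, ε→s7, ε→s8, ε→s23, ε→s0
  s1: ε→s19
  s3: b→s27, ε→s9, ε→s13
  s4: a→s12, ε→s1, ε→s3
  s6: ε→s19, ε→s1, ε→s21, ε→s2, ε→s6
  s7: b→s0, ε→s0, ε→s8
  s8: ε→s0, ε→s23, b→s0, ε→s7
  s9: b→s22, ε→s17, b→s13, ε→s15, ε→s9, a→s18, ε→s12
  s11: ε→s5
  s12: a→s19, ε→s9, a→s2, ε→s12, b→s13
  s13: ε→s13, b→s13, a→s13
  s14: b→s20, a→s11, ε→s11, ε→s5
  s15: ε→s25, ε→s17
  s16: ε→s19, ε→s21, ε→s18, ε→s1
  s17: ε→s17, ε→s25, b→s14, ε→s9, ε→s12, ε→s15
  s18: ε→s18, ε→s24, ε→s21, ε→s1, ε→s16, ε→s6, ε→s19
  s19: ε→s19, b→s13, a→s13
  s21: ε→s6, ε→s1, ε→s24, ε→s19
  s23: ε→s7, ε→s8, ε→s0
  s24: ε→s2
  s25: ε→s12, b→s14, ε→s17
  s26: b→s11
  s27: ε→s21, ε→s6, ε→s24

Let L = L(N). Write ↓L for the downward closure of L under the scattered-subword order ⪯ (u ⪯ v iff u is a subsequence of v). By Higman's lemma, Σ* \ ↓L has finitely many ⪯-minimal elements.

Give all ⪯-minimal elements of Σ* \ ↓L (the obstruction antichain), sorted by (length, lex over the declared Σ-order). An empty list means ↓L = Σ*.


Antichain: [b, aa].

|Q|=28, |F|=3, |δ|=81 (61 ε).
min D↑ (3 st, q0=0, F={2}): 0:a→1,b→2 1:a→2,b→2 2:a→2,b→2 [Hopcroft].
'b': N↓-sim [19, 6] end={s11,s13,s14,s20,s22,s5} rej; 1/1 deletions ∈↓L.
'aa': |S_i|=[19, 11, 1] end={s13} — reject; 2/2 del acc.
2 obstructions.


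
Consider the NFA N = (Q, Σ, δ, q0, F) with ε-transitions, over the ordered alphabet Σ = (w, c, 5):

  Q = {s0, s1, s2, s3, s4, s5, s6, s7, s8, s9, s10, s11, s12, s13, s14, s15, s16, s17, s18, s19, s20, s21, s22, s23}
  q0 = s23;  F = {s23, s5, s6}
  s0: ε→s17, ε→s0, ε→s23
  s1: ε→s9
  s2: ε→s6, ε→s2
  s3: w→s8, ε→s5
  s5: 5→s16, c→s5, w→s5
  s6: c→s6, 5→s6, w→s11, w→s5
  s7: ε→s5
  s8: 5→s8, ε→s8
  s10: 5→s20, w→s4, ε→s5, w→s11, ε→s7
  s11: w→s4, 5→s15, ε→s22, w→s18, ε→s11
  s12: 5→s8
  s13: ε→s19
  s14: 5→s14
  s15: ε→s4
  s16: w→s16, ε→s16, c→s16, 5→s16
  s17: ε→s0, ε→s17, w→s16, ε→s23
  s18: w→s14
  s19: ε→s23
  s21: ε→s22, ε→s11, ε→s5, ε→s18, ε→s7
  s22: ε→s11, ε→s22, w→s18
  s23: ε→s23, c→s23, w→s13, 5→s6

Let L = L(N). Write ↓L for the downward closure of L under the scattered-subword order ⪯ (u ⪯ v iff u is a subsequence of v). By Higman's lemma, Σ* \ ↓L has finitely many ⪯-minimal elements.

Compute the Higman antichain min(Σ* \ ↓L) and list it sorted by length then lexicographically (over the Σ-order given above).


Antichain: [5w5].

|Q|=24, |F|=3, |δ|=54 (28 ε).
min D↑ (4 st, q0=0, F={3}): 0:w→0,c→0,5→1 1:w→2,c→1,5→1 2:w→2,c→2,5→3 3:w→3,c→3,5→3 [Hopcroft].
'5w5': N↓-sim [12, 9, 8, 4] end={s14,s15,s16,s4} ∉↓L; 3/3 deletions ∈↓L.
1 obstructions.


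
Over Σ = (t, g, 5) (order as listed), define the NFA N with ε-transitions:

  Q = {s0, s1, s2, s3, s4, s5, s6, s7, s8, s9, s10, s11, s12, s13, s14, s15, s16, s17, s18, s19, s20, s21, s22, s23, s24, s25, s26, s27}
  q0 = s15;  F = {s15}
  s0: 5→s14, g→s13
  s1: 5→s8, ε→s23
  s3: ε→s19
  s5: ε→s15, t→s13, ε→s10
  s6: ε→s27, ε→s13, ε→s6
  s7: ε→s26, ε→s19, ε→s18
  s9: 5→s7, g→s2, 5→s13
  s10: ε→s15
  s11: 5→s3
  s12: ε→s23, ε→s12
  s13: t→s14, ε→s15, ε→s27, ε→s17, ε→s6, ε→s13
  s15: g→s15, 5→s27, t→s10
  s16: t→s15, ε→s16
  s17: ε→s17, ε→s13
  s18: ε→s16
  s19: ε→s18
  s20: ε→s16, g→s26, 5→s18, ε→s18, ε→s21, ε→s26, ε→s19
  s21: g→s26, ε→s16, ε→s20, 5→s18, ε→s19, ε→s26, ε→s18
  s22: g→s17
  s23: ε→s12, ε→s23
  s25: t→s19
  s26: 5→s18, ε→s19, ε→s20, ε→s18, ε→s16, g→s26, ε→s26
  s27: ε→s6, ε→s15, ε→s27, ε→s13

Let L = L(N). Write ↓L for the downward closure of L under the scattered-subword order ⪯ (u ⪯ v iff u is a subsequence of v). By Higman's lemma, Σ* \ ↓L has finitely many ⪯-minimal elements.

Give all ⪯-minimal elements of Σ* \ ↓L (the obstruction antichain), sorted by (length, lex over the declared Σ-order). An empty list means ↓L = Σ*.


min(Σ*\↓L) = [].

|Q|=28, |F|=1, |δ|=65 (44 ε).
min D↑ (1 st, q0=0, F={}): 0:t→0,g→0,5→0 (ε-aug+det+¬).
L(D↑) = ∅; no obstructions.


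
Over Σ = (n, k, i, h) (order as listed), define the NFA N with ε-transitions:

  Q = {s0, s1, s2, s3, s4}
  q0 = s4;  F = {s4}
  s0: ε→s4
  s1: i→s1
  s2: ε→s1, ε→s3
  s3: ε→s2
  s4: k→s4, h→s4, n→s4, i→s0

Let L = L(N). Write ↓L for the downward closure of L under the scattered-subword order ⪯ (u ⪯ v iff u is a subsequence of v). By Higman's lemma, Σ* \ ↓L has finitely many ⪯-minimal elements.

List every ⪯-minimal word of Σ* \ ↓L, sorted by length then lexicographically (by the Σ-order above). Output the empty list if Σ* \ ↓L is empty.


min(Σ*\↓L) = [].

|Q|=5, |F|=1, |δ|=9 (4 ε).
min D↑ (1 st, q0=0, F={}): 0:n→0,k→0,i→0,h→0 (ε-aug+det+¬).
L(D↑) = ∅; no obstructions.


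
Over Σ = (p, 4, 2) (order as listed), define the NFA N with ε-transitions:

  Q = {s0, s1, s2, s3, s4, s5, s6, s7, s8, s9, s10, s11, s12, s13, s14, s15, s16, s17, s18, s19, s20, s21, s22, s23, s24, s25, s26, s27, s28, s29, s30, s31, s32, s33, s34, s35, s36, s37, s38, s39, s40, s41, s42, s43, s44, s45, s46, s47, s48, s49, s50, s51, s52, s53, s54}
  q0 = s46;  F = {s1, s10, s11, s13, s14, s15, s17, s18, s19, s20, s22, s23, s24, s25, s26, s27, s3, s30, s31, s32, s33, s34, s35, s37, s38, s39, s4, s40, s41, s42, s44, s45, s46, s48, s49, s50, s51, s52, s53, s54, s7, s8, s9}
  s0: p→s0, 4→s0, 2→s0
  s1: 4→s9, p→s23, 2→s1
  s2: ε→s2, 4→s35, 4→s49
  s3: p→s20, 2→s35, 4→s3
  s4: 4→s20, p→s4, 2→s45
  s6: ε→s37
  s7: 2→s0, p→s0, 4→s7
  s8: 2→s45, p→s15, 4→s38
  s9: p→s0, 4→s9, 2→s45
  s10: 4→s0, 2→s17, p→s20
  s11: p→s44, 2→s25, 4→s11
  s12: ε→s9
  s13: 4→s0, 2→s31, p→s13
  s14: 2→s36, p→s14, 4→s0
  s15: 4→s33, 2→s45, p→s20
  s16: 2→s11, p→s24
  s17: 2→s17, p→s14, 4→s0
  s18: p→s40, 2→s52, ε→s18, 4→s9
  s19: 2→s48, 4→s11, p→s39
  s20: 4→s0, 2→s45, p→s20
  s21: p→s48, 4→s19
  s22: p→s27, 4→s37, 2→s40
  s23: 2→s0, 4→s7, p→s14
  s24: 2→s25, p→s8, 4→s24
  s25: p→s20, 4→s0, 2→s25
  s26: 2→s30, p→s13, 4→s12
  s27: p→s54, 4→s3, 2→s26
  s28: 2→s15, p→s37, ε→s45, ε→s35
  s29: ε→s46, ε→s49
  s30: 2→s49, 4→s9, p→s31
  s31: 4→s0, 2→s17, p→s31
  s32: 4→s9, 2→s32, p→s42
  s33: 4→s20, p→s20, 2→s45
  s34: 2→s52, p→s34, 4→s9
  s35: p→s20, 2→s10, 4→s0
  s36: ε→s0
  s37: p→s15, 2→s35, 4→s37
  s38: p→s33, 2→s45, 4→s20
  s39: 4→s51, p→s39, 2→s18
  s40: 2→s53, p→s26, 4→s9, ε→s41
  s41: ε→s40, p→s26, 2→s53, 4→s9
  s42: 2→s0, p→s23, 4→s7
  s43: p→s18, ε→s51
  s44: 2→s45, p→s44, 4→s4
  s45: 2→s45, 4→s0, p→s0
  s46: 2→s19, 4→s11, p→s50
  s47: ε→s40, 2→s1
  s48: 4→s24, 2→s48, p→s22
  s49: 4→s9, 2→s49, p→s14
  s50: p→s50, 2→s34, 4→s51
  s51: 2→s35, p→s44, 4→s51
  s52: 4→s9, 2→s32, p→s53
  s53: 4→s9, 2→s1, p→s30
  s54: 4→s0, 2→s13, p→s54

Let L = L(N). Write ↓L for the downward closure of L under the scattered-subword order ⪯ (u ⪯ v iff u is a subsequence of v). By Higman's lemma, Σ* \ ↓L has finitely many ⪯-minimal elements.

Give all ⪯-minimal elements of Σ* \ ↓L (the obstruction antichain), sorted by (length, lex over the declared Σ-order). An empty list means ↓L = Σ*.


|Q|=55, |F|=43, |δ|=155 (13 ε).
min D↑ (43 st, q0=0, F={16}): 0:p→1,4→2,2→3 1:p→1,4→4,2→5 2:p→6,4→2,2→7 3:p→8,4→2,2→9 4:p→6,4→4,2→10 5:p→5,4→11,2→12 6:p→6,4→13,2→14 7:p→15,4→16,2→7 8:p→8,4→4,2→17 9:p→18,4→19,2→9 10:p→15,4→16,2→20 11:p→16,4→11,2→14 12:p→21,4→11,2→22 13:p→13,4→15,2→14 14:p→16,4→16,2→14 15:p→15,4→16,2→14 16:p→16,4→16,2→16 17:p→23,4→11,2→12 18:p→24,4→25,2→23 19:p→26,4→19,2→7 20:p→15,4→16,2→27 21:p→28,4→11,2→29 22:p→30,4→11,2→22 23:p→31,4→11,2→21 24:p→32,4→33,2→31 25:p→34,4→25,2→10 26:p→34,4→35,2→14 27:p→36,4→16,2→27 28:p→37,4→11,2→38 29:p→39,4→11,2→29 30:p→39,4→40,2→16 31:p→41,4→11,2→28 32:p→32,4→16,2→41 33:p→15,4→33,2→10 34:p→15,4→42,2→14 35:p→42,4→15,2→14 36:p→36,4→16,2→16 37:p→37,4→16,2→27 38:p→36,4→11,2→38 39:p→36,4→40,2→16 40:p→16,4→40,2→16 41:p→41,4→16,2→37 42:p→15,4→15,2→14 [Hopcroft].
'424': N↓-sim [46, 23, 9, 1] end={s0} ∉↓L; 3/3 deletions ∈↓L.
'p24p': N↓-sim [46, 40, 26, 5, 1] end={s0} rej; 4/4 del acc.
'4p2p': |S_i|=[46, 23, 11, 3, 1] end={s0} ∉↓L; 4/4 del acc.
'4p444': |S_i|=[46, 23, 11, 6, 3, 1] end={s0} — reject; 5/5 single-dels accept.
'p222p2': N↓-sim [46, 40, 26, 18, 12, 6, 2] end={s0,s36} ∉↓L; 6/6 single-dels accept.
'22ppp4': N↓-sim [46, 44, 37, 31, 22, 9, 1] end={s0} — reject; 6/6 del acc.
6 obstructions.

A = [424, p24p, 4p2p, 4p444, p222p2, 22ppp4].


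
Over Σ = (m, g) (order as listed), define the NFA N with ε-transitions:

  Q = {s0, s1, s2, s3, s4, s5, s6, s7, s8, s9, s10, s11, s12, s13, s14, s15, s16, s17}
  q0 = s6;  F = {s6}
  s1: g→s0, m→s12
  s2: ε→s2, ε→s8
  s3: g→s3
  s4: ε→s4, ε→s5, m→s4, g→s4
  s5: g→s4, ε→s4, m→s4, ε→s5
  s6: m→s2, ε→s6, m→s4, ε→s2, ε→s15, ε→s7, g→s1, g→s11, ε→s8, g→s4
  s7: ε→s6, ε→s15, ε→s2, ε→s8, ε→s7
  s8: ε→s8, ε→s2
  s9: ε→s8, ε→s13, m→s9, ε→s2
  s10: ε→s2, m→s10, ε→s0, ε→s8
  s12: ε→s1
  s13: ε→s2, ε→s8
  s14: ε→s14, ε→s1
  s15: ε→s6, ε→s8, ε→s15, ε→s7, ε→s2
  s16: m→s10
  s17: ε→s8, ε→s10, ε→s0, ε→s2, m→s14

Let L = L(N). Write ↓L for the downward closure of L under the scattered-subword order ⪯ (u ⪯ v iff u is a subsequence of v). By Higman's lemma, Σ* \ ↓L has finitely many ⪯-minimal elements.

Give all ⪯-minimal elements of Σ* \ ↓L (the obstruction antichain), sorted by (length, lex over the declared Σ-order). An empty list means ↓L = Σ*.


min(Σ*\↓L) = [m, g].

|Q|=18, |F|=1, |δ|=54 (38 ε).
min D↑ (2 st, q0=0, F={1}): 0:m→1,g→1 1:m→1,g→1.
'm': run [11, 7] end={s0,s1,s12,s2,s4,s5,s8} ∉↓L; 1/1 deletions ∈↓L.
'g': |S_i|=[11, 6] end={s0,s1,s11,s12,s4,s5} — reject; 1/1 deletions ∈↓L.
2 words, ⪯-incomp.


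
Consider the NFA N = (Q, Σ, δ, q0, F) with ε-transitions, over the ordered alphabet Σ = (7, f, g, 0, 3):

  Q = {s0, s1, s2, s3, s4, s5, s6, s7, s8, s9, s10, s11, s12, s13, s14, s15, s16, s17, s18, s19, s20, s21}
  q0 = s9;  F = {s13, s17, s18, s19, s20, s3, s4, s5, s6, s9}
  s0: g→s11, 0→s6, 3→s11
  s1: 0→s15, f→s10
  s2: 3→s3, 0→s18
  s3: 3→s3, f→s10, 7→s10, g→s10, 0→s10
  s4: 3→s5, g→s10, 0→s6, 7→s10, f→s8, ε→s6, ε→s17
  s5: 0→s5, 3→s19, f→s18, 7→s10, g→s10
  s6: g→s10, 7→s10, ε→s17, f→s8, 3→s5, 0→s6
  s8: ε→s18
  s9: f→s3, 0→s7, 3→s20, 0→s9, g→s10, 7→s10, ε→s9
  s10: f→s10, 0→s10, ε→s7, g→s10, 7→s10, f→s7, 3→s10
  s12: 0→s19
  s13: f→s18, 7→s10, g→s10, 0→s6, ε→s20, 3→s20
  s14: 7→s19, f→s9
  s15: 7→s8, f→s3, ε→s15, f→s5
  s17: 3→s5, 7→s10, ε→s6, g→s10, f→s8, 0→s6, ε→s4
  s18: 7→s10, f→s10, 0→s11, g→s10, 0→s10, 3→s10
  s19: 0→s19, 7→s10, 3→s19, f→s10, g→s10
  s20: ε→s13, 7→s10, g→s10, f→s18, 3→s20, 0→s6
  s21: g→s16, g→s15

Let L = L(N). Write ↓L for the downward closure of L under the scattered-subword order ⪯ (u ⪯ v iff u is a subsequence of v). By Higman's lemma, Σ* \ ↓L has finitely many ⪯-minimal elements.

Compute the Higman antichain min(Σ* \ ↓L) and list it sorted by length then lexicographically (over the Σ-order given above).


|Q|=22, |F|=10, |δ|=84 (11 ε).
min D↑ (8 st, q0=0, F={1}): 0:7→1,f→2,g→1,0→0,3→3 1:7→1,f→1,g→1,0→1,3→1 2:7→1,f→1,g→1,0→1,3→2 3:7→1,f→4,g→1,0→5,3→3 4:7→1,f→1,g→1,0→1,3→1 5:7→1,f→4,g→1,0→5,3→6 6:7→1,f→4,g→1,0→6,3→7 7:7→1,f→1,g→1,0→7,3→7.
'7': N↓-sim [14, 2] end={s10,s7} — reject; 1/1 deletions ∈↓L.
'g': run [14, 2] end={s10,s7} rej; 1/1 del acc.
'ff': N↓-sim [14, 6, 2] end={s10,s7} — reject; 2/2 deletions ∈↓L.
'f0': N↓-sim [14, 6, 3] end={s10,s11,s7} ∉↓L; 2/2 deletions ∈↓L.
'3f3': N↓-sim [14, 13, 5, 2] end={s10,s7} rej; 3/3 deletions ∈↓L.
'3033f': |S_i|=[14, 13, 10, 6, 3, 2] end={s10,s7} — reject; 5/5 deletions ∈↓L.
6 minimals (antichain).

A = [7, g, ff, f0, 3f3, 3033f].


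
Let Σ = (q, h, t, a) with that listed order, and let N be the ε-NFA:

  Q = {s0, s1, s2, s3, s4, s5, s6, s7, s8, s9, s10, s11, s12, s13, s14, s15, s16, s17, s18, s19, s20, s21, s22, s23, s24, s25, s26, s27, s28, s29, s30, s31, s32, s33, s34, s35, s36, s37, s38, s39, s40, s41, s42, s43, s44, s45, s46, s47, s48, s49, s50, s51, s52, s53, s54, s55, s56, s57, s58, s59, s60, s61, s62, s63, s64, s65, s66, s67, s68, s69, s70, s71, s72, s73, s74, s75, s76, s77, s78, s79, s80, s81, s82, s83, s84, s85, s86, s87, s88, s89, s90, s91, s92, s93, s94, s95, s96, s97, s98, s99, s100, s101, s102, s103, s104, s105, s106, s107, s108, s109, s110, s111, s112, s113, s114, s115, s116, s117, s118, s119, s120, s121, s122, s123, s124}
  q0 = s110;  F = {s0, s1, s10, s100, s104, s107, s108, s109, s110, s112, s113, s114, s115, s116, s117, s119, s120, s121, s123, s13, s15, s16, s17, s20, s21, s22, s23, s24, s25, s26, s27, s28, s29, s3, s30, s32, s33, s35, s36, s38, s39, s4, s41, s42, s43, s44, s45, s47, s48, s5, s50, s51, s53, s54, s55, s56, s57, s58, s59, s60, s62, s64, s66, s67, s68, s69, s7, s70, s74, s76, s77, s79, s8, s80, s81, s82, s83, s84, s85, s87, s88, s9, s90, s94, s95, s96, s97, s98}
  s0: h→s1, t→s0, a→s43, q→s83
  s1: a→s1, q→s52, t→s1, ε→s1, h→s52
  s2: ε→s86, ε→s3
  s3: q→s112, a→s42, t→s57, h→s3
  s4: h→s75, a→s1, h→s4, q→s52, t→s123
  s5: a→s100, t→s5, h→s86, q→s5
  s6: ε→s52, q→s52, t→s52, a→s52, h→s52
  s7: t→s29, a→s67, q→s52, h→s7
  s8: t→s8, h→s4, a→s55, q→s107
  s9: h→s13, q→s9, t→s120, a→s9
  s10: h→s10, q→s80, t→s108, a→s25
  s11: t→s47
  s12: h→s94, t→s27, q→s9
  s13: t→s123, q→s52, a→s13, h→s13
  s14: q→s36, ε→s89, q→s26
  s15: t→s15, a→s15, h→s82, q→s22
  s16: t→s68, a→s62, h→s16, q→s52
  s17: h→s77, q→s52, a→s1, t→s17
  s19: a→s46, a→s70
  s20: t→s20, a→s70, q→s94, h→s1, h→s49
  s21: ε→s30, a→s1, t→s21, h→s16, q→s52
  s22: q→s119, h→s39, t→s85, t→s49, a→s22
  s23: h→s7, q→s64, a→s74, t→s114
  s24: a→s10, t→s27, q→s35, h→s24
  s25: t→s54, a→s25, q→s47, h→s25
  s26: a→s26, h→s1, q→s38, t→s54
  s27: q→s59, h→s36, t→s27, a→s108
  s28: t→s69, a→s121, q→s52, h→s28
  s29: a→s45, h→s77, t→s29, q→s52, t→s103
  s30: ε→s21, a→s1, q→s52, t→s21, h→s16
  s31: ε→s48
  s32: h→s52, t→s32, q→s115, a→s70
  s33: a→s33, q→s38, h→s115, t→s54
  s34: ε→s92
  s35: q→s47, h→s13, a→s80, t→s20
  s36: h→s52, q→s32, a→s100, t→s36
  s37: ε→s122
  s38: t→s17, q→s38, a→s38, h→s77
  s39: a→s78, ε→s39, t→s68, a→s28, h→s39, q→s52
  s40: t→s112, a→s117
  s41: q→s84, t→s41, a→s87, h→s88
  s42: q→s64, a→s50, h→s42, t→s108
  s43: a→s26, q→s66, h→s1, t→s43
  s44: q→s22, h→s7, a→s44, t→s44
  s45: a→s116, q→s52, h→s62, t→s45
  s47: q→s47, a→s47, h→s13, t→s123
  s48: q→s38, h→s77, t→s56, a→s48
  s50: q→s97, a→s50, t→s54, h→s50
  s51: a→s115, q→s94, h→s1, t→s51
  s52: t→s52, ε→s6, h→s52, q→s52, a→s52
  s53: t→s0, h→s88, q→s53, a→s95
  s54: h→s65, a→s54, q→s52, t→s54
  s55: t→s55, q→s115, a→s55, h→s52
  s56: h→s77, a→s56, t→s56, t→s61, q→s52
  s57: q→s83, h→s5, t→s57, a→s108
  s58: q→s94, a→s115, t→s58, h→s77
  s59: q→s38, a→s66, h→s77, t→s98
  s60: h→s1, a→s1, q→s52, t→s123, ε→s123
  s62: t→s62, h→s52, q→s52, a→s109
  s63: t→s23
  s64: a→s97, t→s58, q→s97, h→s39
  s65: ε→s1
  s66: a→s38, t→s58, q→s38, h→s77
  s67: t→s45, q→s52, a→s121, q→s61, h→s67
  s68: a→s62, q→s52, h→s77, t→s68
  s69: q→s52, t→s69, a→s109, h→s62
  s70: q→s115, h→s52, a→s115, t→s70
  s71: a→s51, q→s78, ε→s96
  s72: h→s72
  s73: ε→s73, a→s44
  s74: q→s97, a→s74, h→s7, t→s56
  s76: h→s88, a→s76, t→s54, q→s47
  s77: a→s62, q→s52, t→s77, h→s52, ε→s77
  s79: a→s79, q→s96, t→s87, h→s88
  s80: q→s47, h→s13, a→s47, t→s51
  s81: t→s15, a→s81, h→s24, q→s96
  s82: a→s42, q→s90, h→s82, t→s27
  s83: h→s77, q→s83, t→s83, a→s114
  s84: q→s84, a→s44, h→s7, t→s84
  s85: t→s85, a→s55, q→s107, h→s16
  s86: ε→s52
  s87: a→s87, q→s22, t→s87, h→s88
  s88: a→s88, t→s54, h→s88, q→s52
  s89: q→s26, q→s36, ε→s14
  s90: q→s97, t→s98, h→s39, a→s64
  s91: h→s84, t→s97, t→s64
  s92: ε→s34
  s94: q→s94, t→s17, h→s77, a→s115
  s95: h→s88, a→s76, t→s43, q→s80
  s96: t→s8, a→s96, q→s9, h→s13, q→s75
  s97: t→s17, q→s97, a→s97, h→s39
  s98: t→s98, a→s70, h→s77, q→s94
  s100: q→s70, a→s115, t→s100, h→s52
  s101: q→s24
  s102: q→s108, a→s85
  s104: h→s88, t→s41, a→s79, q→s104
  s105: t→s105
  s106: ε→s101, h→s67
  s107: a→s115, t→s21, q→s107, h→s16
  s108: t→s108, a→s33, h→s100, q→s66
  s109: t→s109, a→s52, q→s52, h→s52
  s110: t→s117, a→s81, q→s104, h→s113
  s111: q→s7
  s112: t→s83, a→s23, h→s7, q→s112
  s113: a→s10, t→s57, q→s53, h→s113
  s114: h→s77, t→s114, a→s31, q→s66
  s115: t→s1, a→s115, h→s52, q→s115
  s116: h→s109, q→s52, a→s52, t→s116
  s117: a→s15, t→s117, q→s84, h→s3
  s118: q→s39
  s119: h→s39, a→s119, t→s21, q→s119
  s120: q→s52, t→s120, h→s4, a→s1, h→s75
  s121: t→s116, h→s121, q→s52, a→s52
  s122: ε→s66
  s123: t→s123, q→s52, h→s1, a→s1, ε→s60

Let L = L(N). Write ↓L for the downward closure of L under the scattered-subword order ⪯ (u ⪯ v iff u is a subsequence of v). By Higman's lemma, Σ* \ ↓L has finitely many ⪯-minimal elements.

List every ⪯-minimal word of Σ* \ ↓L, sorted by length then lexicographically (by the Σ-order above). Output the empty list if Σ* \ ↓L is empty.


A = [qhq, hthh, haatq, aqqtq, aqtah, tqhaaa].

|Q|=125, |F|=88, |δ|=419 (23 ε).
min D↑ (87 st, q0=0, F={16}): 0:q→1,h→2,t→3,a→4 1:q→1,h→5,t→6,a→7 2:q→8,h→2,t→9,a→10 3:q→11,h→12,t→3,a→13 4:q→14,h→15,t→13,a→4 5:q→16,h→5,t→17,a→5 6:q→11,h→5,t→6,a→18 7:q→14,h→5,t→18,a→7 8:q→8,h→5,t→19,a→20 9:q→21,h→22,t→9,a→23 10:q→24,h→10,t→23,a→25 11:q→11,h→26,t→11,a→27 12:q→28,h→12,t→9,a→29 13:q→30,h→31,t→13,a→13 14:q→32,h→33,t→34,a→14 15:q→35,h→15,t→36,a→10 16:q→16,h→16,t→16,a→16 17:q→16,h→37,t→17,a→17 18:q→30,h→5,t→18,a→18 19:q→21,h→37,t→19,a→38 20:q→24,h→5,t→38,a→39 21:q→21,h→40,t→21,a→41 22:q→22,h→16,t→22,a→42 23:q→43,h→42,t→23,a→44 24:q→45,h→33,t→46,a→45 25:q→45,h→25,t→17,a→25 26:q→16,h→26,t→47,a→48 27:q→30,h→26,t→27,a→27 28:q→28,h→26,t→21,a→49 29:q→50,h→29,t→23,a→51 30:q→52,h→53,t→54,a→30 31:q→55,h→31,t→36,a→29 32:q→32,h→33,t→56,a→32 33:q→16,h→33,t→57,a→33 34:q→58,h→59,t→34,a→60 35:q→45,h→33,t→61,a→24 36:q→62,h→63,t→36,a→23 37:q→16,h→16,t→37,a→37 38:q→43,h→37,t→38,a→64 39:q→45,h→5,t→17,a→39 40:q→16,h→16,t→40,a→65 41:q→43,h→40,t→41,a→66 42:q→67,h→16,t→42,a→68 43:q→69,h→40,t→70,a→69 44:q→69,h→68,t→17,a→44 45:q→45,h→33,t→57,a→45 46:q→71,h→37,t→46,a→68 47:q→16,h→40,t→47,a→72 48:q→16,h→48,t→72,a→73 49:q→50,h→26,t→41,a→74 50:q→75,h→53,t→70,a→75 51:q→75,h→51,t→17,a→51 52:q→52,h→53,t→76,a→52 53:q→16,h→53,t→77,a→78 54:q→58,h→79,t→54,a→60 55:q→75,h→53,t→80,a→50 56:q→16,h→59,t→56,a→37 57:q→16,h→37,t→57,a→37 58:q→58,h→79,t→76,a→68 59:q→16,h→59,t→57,a→37 60:q→68,h→16,t→60,a→60 61:q→71,h→37,t→61,a→67 62:q→69,h→40,t→80,a→43 63:q→81,h→16,t→63,a→42 64:q→69,h→37,t→17,a→64 65:q→16,h→16,t→65,a→82 66:q→69,h→40,t→83,a→66 67:q→68,h→16,t→67,a→68 68:q→68,h→16,t→37,a→68 69:q→69,h→40,t→84,a→69 70:q→71,h→40,t→70,a→68 71:q→71,h→40,t→84,a→68 72:q→16,h→65,t→72,a→85 73:q→16,h→73,t→85,a→16 74:q→75,h→26,t→83,a→74 75:q→75,h→53,t→84,a→75 76:q→16,h→79,t→76,a→37 77:q→16,h→40,t→77,a→65 78:q→16,h→78,t→86,a→73 79:q→16,h→79,t→77,a→65 80:q→71,h→40,t→80,a→67 81:q→68,h→16,t→81,a→67 82:q→16,h→16,t→82,a→16 83:q→16,h→40,t→83,a→83 84:q→16,h→40,t→84,a→37 85:q→16,h→82,t→85,a→16 86:q→16,h→65,t→86,a→82 (ε-aug+det+¬).
'qhq': run [98, 81, 30, 3] end={s52,s6,s61} ∉↓L; 3/3 del acc.
'hthh': |S_i|=[98, 77, 46, 15, 3] end={s52,s6,s86} ∉↓L; 4/4 deletions ∈↓L.
'haatq': |S_i|=[98, 77, 54, 39, 19, 2] end={s52,s6} — reject; 5/5 deletions ∈↓L.
'aqqtq': N↓-sim [98, 84, 50, 31, 18, 2] end={s52,s6} rej; 5/5 del acc.
'aqtah': run [98, 84, 50, 31, 8, 2] end={s52,s6} rej; 5/5 deletions ∈↓L.
'tqhaaa': |S_i|=[98, 81, 54, 20, 12, 5, 2] end={s52,s6} rej; 6/6 single-dels accept.
6 obstructions.


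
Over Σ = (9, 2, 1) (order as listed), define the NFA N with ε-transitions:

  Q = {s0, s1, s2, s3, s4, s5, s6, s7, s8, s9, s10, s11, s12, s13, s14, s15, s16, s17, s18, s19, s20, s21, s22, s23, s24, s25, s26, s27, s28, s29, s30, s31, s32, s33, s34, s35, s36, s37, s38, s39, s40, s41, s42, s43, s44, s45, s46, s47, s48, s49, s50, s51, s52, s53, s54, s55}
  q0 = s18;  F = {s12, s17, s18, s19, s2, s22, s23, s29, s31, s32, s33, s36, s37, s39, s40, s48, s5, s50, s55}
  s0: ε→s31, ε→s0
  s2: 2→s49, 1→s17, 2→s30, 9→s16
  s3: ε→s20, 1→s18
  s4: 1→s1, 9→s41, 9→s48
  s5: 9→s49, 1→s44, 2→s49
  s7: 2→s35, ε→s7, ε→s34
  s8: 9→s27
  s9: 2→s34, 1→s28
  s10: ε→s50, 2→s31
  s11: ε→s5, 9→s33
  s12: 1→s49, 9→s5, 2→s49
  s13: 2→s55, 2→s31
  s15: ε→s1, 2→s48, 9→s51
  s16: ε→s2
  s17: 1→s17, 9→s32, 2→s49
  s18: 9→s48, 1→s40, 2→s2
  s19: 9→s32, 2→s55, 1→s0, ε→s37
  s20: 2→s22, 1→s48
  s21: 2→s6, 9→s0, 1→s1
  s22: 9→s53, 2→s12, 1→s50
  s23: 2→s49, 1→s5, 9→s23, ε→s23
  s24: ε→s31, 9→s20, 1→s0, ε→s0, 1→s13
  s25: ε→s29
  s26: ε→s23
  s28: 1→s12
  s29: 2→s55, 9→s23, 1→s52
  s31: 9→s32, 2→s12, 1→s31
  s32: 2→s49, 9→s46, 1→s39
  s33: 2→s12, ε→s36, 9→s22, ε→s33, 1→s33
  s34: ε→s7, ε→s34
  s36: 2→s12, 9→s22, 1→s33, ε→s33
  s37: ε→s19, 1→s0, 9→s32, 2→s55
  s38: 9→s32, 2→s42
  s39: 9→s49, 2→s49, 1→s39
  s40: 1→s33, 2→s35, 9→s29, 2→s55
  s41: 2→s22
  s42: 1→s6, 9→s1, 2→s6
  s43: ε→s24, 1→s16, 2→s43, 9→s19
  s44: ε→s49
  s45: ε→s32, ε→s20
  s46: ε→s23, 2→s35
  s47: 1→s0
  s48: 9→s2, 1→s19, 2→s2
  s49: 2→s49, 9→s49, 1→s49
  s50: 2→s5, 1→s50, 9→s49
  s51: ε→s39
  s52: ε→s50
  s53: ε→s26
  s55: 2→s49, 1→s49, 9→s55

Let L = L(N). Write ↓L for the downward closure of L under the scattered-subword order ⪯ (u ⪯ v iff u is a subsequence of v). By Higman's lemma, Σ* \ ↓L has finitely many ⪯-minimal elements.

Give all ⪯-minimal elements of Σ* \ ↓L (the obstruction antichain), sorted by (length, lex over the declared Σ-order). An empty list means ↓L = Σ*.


|Q|=56, |F|=19, |δ|=125 (29 ε).
min D↑ (18 st, q0=0, F={5}): 0:9→1,2→2,1→3 1:9→2,2→2,1→4 2:9→2,2→5,1→6 3:9→7,2→8,1→9 4:9→10,2→8,1→11 5:9→5,2→5,1→5 6:9→10,2→5,1→6 7:9→12,2→8,1→13 8:9→8,2→5,1→5 9:9→14,2→15,1→9 10:9→12,2→5,1→16 11:9→10,2→15,1→11 12:9→12,2→5,1→17 13:9→5,2→17,1→13 14:9→12,2→15,1→13 15:9→17,2→5,1→5 16:9→5,2→5,1→16 17:9→5,2→5,1→5.
'22': |S_i|=[29, 14, 3] end={s30,s35,s49} rej; 2/2 single-dels accept.
'992': run [29, 25, 15, 3] end={s30,s35,s49} rej; 3/3 deletions ∈↓L.
'121': |S_i|=[29, 24, 6, 2] end={s44,s49} ∉↓L; 3/3 deletions ∈↓L.
'1919': run [29, 24, 16, 6, 1] end={s49} ∉↓L; 4/4 del acc.
'19911': |S_i|=[29, 24, 16, 9, 3, 2] end={s44,s49} rej; 5/5 del acc.
'11299': |S_i|=[29, 24, 19, 5, 3, 1] end={s49} rej; 5/5 del acc.
6 minimals (antichain).

min(Σ*\↓L) = [22, 992, 121, 1919, 19911, 11299].
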